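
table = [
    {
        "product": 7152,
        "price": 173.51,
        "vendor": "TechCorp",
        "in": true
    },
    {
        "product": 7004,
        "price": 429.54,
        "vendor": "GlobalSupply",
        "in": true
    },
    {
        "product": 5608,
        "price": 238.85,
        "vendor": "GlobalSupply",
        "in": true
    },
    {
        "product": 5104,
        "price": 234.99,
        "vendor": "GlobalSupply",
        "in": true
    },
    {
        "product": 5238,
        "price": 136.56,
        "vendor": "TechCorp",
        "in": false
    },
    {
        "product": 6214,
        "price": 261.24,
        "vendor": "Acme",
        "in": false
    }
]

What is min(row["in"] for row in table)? False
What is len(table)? 6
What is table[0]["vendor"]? "TechCorp"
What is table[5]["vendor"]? "Acme"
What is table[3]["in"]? True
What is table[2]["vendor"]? "GlobalSupply"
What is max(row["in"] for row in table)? True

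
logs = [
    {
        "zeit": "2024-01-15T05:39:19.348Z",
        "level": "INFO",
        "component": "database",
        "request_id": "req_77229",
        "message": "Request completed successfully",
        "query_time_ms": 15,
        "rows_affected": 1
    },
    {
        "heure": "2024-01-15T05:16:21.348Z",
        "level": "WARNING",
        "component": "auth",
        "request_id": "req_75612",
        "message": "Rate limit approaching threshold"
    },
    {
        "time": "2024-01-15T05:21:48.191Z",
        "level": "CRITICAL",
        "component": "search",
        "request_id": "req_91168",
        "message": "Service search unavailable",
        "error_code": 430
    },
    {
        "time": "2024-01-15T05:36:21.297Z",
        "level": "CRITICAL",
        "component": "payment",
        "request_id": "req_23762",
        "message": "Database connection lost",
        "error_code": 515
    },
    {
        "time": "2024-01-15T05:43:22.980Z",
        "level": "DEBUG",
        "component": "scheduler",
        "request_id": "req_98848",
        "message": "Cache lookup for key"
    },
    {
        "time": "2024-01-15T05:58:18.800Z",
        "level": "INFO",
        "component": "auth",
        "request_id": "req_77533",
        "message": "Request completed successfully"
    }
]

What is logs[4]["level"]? "DEBUG"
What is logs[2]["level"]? "CRITICAL"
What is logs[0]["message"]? "Request completed successfully"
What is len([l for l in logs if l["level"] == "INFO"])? 2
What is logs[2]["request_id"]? "req_91168"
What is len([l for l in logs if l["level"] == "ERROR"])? 0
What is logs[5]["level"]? "INFO"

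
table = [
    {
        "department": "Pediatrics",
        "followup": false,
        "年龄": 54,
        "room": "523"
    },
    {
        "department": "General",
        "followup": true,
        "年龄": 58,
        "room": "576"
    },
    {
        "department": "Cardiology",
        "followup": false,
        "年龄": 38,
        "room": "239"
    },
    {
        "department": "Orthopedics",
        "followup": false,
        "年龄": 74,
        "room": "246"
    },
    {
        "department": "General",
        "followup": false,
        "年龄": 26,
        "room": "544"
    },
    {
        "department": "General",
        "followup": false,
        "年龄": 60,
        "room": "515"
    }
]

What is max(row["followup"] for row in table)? True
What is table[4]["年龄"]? 26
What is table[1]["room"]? "576"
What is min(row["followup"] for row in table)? False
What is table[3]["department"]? "Orthopedics"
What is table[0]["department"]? "Pediatrics"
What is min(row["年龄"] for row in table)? 26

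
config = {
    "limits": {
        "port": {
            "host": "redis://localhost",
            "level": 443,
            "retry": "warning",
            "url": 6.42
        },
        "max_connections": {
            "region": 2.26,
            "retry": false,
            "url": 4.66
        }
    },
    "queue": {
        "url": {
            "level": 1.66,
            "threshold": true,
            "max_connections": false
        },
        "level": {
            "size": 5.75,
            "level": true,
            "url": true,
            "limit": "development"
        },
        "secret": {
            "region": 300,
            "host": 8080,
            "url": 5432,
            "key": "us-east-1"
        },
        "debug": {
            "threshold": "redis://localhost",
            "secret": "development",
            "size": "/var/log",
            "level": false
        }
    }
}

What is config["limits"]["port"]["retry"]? "warning"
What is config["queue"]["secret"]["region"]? 300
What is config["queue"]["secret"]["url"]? 5432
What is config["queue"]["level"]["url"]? True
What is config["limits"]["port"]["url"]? 6.42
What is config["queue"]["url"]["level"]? 1.66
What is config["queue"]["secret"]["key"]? "us-east-1"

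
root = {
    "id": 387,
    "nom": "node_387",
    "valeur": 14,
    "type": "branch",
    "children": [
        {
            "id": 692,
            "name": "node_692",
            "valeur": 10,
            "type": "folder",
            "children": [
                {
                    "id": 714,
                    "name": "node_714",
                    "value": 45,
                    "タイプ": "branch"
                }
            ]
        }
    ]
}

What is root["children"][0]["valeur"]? 10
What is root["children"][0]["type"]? "folder"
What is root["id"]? 387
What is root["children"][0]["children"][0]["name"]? "node_714"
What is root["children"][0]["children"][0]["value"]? 45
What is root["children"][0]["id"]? 692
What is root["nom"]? "node_387"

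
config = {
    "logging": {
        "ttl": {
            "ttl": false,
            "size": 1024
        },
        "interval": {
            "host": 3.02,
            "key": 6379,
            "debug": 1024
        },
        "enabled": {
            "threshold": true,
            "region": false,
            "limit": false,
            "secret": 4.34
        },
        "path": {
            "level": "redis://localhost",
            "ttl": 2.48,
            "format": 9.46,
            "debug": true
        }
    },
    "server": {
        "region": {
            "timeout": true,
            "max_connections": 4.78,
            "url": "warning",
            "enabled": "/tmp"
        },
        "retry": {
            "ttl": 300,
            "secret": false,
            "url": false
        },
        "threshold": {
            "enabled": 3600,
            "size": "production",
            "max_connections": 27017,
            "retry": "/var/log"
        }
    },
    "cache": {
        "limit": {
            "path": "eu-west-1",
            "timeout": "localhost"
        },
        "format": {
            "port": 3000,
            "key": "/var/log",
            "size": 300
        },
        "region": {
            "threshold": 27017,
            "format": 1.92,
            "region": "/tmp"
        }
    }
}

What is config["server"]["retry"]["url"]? False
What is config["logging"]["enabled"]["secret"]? 4.34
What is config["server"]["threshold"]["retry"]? "/var/log"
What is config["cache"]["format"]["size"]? 300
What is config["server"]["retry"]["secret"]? False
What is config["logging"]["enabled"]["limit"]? False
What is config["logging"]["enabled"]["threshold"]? True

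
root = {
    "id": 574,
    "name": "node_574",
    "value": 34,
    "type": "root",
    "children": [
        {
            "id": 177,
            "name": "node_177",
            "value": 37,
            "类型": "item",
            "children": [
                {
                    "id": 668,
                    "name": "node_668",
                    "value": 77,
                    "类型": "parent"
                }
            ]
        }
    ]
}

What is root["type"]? "root"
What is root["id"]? 574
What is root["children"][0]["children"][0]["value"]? 77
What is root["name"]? "node_574"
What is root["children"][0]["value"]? 37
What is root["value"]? 34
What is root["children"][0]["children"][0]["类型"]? "parent"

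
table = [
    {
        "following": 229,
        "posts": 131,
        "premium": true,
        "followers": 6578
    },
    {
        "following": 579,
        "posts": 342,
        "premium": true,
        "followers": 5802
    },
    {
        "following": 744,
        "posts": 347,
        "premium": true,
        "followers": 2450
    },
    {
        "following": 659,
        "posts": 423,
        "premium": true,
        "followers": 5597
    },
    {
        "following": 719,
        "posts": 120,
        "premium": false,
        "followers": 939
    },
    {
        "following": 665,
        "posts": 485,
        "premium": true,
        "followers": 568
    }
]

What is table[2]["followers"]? 2450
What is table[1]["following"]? 579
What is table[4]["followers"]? 939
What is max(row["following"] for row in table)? 744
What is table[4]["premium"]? False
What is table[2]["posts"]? 347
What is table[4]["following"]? 719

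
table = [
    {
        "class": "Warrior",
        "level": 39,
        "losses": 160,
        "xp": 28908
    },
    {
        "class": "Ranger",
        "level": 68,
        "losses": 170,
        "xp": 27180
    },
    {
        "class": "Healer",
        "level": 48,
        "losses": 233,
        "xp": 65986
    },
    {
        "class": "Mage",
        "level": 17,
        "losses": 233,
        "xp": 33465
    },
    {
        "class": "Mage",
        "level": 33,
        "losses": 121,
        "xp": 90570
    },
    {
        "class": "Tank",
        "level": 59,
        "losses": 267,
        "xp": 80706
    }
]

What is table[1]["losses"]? 170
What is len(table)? 6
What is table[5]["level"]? 59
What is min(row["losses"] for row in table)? 121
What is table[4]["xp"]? 90570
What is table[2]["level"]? 48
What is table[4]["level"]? 33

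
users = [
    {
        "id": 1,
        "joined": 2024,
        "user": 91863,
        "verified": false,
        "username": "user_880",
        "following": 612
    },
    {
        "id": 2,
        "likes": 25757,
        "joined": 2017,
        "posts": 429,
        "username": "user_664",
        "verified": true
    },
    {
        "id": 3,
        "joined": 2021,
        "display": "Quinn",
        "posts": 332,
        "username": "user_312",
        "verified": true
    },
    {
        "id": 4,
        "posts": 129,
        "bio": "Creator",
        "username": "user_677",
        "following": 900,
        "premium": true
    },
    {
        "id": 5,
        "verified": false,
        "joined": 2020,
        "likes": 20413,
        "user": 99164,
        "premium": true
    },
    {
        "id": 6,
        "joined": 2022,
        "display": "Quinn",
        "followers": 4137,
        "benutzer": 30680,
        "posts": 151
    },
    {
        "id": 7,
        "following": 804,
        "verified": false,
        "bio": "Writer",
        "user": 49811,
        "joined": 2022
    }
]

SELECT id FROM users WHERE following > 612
[4, 7]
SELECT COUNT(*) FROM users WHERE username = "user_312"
1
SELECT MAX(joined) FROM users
2024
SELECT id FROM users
[1, 2, 3, 4, 5, 6, 7]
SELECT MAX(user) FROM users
99164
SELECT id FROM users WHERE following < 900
[1, 7]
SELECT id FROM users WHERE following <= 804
[1, 7]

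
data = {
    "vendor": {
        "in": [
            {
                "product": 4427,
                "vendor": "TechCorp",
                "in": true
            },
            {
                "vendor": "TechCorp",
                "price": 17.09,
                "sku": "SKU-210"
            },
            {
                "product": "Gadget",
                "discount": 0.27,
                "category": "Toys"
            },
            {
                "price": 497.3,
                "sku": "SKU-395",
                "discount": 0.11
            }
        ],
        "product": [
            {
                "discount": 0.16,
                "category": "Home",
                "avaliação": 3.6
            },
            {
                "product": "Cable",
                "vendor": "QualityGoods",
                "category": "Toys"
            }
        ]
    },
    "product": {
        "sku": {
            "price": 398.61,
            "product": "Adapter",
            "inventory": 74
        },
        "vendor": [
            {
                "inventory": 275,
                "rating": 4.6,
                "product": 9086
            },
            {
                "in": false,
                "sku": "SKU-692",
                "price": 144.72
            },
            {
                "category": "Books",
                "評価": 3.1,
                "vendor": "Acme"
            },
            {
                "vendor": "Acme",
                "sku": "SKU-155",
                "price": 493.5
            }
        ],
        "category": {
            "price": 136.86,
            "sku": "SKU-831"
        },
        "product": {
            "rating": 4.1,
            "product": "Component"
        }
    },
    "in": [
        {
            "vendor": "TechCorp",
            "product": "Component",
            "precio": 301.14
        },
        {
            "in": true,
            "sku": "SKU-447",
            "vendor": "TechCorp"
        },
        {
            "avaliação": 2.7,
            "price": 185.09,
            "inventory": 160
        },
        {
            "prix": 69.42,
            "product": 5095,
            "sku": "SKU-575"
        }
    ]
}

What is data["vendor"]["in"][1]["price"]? 17.09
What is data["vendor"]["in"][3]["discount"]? 0.11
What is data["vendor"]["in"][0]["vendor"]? "TechCorp"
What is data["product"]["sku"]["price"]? 398.61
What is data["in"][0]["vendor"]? "TechCorp"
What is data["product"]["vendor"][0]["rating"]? 4.6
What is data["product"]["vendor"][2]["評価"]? 3.1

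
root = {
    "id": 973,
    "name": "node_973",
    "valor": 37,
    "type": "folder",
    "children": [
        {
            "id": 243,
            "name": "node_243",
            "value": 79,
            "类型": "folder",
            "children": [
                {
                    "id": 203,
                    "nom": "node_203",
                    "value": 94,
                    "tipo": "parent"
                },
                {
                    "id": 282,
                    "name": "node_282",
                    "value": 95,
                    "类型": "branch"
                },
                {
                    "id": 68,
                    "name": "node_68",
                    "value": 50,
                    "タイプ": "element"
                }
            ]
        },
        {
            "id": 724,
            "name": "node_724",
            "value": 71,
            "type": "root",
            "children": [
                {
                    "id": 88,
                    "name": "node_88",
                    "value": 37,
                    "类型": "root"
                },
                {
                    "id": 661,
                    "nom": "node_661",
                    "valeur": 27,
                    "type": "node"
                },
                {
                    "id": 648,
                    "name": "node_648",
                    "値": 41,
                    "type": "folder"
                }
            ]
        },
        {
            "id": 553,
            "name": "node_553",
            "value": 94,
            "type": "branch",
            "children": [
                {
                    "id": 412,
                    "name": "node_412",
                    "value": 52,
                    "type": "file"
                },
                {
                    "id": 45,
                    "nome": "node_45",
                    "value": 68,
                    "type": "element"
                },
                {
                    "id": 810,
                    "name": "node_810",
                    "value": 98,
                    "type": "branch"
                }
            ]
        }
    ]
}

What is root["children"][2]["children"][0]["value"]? 52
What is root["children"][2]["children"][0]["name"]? "node_412"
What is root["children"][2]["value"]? 94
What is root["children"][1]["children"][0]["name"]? "node_88"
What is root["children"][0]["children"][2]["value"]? 50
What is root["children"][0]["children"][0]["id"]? 203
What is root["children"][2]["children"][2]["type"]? "branch"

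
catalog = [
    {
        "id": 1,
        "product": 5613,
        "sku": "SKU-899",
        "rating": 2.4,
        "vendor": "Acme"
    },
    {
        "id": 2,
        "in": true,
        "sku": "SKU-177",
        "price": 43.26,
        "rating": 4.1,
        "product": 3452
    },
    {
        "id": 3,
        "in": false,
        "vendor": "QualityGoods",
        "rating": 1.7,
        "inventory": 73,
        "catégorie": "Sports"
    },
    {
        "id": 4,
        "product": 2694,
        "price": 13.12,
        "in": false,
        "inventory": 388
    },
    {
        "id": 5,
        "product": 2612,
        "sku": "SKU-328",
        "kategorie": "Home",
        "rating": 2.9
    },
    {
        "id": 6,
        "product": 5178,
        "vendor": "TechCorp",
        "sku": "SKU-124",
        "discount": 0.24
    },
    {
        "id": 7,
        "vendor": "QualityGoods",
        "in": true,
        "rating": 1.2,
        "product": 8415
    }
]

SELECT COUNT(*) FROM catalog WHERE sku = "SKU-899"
1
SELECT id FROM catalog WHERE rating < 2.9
[1, 3, 7]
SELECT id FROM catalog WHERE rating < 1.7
[7]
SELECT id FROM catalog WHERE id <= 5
[1, 2, 3, 4, 5]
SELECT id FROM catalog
[1, 2, 3, 4, 5, 6, 7]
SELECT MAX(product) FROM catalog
8415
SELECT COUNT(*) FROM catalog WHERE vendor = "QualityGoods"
2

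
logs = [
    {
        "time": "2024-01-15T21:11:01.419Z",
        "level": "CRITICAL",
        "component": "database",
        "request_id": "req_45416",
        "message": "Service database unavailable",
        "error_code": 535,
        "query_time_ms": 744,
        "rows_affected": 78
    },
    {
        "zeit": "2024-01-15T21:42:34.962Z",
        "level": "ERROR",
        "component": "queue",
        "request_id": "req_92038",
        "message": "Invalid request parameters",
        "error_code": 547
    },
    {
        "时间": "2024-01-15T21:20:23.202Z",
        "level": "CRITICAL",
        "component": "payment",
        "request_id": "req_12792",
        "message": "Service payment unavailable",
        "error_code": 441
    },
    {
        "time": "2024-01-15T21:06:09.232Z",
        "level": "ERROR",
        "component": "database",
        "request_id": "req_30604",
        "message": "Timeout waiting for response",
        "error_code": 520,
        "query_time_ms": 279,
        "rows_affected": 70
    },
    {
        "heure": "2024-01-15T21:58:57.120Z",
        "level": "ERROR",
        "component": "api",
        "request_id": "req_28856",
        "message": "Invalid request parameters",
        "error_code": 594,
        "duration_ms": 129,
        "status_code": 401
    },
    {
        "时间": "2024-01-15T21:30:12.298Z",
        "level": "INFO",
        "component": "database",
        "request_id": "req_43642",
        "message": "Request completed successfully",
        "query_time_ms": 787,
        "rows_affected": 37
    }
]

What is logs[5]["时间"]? "2024-01-15T21:30:12.298Z"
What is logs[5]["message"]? "Request completed successfully"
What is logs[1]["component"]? "queue"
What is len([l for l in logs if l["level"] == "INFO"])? 1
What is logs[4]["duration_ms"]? 129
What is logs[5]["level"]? "INFO"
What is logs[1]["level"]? "ERROR"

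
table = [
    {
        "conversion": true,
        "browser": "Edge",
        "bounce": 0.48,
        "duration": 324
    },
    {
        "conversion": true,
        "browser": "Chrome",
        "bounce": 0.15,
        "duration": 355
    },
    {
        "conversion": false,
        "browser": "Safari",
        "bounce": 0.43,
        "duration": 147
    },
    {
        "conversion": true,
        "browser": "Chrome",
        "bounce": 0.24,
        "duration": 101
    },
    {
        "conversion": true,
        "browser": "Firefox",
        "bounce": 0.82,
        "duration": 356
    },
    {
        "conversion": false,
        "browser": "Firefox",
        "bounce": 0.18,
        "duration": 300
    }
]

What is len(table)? 6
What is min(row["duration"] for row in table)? 101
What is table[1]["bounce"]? 0.15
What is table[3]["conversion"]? True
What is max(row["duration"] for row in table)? 356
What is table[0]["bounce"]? 0.48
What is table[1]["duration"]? 355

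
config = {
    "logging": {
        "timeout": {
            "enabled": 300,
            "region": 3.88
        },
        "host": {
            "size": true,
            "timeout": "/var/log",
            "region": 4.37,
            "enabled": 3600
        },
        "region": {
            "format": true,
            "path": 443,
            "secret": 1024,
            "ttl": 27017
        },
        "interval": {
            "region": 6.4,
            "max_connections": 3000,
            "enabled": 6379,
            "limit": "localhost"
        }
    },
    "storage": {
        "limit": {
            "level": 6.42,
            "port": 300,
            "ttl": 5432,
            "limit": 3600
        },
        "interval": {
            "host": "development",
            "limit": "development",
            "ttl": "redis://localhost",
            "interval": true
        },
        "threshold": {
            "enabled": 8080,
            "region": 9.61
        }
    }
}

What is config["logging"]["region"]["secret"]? 1024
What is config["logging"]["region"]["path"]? 443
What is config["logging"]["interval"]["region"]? 6.4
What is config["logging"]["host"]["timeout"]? "/var/log"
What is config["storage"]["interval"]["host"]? "development"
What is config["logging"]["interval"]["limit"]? "localhost"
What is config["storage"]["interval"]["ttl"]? "redis://localhost"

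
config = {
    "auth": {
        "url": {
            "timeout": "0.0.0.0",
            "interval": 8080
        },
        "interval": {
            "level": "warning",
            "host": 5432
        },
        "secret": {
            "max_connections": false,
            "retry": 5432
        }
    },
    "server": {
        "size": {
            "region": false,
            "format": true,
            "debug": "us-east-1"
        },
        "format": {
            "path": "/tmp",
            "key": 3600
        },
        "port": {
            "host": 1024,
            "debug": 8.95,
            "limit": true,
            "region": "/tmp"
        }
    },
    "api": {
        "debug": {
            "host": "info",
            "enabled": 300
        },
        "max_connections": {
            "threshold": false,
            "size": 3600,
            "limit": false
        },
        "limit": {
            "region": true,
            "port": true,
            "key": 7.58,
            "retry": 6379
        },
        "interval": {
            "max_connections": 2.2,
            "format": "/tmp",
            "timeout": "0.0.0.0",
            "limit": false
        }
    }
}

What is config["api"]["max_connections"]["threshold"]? False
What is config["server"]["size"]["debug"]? "us-east-1"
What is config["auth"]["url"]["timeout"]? "0.0.0.0"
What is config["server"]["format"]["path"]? "/tmp"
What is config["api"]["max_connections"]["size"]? 3600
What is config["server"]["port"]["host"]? 1024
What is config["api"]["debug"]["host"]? "info"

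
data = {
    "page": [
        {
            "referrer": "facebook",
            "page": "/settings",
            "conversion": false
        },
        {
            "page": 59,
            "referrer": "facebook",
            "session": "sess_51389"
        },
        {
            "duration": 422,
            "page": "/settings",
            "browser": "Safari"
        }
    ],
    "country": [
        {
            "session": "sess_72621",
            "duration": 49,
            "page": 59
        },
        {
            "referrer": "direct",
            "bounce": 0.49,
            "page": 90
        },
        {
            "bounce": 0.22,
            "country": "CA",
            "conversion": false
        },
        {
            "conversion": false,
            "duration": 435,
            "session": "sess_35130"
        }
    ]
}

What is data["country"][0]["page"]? 59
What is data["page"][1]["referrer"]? "facebook"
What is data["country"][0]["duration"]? 49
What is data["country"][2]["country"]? "CA"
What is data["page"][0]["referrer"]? "facebook"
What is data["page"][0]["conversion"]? False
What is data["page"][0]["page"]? "/settings"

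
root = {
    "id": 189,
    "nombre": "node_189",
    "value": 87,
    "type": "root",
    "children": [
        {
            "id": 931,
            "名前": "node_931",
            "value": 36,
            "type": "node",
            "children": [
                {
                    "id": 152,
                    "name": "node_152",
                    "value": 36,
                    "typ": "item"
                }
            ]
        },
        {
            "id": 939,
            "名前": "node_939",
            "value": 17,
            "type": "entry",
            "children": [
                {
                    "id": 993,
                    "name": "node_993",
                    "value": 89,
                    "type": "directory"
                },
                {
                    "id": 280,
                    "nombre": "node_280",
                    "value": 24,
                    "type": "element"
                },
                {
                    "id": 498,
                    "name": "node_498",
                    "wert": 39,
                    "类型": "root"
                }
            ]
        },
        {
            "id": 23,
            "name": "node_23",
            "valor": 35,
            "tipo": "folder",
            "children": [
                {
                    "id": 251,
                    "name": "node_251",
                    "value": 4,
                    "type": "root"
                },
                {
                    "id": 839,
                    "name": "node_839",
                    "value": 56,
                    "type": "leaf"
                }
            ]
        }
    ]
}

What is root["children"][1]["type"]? "entry"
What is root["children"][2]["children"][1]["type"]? "leaf"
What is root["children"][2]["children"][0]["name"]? "node_251"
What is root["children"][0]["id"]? 931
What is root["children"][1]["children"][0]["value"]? 89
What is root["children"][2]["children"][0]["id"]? 251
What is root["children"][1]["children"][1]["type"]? "element"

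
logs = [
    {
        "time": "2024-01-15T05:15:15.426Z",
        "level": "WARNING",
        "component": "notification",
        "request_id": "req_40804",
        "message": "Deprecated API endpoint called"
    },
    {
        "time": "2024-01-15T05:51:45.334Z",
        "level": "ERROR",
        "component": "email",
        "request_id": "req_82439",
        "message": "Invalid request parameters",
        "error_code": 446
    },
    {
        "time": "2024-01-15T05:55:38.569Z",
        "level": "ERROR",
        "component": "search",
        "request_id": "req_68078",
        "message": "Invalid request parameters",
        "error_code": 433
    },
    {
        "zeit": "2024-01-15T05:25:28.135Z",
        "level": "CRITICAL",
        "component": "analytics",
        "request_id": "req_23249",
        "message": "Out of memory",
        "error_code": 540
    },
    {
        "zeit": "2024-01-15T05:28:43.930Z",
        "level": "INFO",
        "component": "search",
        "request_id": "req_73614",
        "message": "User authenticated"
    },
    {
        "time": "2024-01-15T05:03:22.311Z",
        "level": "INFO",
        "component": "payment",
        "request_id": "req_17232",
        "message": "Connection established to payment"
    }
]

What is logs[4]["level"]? "INFO"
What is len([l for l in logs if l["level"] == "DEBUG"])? 0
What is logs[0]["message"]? "Deprecated API endpoint called"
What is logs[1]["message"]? "Invalid request parameters"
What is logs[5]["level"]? "INFO"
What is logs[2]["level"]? "ERROR"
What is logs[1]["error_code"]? 446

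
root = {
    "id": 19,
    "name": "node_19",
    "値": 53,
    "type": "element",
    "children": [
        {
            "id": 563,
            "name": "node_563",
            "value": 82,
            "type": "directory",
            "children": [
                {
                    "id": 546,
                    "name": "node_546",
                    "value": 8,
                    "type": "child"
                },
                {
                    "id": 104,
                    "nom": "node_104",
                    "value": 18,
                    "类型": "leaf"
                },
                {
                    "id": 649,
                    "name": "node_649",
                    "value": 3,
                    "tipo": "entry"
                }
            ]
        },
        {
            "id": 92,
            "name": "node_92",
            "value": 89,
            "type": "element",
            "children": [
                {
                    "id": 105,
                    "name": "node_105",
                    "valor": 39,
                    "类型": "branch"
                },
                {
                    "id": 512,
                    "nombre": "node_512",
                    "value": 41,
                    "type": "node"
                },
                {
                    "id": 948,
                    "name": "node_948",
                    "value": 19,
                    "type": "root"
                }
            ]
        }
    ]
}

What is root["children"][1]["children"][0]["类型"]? "branch"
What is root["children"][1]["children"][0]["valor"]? 39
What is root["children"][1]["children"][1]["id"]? 512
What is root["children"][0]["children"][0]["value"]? 8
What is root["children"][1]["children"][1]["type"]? "node"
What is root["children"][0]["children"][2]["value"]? 3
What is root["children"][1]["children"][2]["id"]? 948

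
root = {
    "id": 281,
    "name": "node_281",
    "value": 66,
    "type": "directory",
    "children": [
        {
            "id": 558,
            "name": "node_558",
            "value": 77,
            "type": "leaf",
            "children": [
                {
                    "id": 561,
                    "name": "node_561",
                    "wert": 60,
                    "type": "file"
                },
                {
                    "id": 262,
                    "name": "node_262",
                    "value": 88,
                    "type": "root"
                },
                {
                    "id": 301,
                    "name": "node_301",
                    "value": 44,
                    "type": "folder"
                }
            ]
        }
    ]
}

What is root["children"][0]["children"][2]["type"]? "folder"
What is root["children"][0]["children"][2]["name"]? "node_301"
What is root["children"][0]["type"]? "leaf"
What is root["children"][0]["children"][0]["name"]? "node_561"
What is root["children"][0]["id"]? 558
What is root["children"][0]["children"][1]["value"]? 88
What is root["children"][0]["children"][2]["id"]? 301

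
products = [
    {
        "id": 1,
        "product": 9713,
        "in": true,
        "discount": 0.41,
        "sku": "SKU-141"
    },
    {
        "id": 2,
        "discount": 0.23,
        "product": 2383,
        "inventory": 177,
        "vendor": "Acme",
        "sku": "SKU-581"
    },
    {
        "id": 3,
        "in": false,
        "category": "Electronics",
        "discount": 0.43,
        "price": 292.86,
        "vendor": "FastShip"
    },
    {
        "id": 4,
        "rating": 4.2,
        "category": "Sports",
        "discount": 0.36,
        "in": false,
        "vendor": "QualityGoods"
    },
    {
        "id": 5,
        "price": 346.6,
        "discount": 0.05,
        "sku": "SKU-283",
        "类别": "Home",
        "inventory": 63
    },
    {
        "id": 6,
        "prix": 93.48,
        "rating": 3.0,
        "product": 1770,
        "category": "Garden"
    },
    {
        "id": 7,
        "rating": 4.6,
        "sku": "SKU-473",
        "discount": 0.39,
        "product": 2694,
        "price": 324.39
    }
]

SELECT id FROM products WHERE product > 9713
[]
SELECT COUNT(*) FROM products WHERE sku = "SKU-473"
1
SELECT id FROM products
[1, 2, 3, 4, 5, 6, 7]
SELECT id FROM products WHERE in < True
[3, 4]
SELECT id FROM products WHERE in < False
[]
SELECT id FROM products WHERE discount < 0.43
[1, 2, 4, 5, 7]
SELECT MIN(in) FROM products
False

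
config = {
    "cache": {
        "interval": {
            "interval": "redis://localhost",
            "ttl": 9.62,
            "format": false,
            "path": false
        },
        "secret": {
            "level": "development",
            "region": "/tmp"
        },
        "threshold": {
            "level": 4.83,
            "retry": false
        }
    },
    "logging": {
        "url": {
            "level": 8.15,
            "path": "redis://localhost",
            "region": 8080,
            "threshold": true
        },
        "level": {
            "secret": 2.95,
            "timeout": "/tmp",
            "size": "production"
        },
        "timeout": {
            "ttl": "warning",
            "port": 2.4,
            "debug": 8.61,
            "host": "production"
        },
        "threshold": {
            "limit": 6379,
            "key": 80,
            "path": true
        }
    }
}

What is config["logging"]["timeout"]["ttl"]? "warning"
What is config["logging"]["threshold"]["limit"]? 6379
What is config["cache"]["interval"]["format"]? False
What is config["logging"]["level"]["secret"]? 2.95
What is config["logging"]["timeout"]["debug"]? 8.61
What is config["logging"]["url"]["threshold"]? True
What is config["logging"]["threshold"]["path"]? True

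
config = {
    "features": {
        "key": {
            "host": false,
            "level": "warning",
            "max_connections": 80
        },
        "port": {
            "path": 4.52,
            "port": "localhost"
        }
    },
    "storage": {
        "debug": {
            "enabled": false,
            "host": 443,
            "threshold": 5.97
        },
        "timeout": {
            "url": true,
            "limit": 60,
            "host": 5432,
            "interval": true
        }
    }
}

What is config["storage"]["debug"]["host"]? 443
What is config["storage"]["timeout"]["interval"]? True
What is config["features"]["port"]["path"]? 4.52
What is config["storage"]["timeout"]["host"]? 5432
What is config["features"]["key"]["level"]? "warning"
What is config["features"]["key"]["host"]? False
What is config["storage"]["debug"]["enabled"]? False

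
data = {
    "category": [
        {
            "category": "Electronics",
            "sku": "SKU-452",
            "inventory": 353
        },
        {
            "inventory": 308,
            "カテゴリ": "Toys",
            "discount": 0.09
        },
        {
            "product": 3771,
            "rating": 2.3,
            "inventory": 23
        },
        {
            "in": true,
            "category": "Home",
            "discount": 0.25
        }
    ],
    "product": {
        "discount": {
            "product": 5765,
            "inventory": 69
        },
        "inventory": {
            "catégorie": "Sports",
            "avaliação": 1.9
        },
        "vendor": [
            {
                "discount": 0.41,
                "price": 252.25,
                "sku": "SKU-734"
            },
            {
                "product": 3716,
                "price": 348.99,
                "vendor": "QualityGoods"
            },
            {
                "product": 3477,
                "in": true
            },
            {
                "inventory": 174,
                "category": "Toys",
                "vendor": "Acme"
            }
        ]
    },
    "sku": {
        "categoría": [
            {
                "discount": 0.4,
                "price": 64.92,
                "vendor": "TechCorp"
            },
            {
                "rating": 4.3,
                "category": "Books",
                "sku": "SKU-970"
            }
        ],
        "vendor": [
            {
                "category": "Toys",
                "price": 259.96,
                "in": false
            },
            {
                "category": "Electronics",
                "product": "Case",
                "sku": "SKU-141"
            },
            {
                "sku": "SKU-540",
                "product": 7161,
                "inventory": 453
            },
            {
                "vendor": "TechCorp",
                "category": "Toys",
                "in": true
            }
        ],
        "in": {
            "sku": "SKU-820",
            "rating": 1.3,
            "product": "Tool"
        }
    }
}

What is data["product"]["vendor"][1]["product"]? 3716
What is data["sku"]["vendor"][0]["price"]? 259.96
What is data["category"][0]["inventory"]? 353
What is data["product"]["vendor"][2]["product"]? 3477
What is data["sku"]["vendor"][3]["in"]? True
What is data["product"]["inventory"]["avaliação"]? 1.9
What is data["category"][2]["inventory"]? 23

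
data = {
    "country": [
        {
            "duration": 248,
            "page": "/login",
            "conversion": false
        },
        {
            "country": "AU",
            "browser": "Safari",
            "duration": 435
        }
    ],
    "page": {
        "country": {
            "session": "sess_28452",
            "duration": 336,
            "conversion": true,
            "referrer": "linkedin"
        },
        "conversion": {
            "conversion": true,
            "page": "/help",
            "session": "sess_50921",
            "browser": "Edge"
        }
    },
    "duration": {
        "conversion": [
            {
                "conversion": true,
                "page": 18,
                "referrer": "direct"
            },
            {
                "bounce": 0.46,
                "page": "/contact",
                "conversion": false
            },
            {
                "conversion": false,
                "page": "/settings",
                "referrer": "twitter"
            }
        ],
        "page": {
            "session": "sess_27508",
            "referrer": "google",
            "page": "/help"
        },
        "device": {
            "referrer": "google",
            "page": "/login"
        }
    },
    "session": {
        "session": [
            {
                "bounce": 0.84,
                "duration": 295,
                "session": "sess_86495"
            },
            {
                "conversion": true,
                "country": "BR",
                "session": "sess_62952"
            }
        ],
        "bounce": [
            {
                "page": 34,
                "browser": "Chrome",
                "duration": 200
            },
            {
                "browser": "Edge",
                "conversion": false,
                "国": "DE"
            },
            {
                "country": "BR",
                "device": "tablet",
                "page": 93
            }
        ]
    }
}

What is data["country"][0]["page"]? "/login"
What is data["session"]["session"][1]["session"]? "sess_62952"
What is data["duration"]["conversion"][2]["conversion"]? False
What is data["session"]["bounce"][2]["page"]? 93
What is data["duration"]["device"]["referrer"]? "google"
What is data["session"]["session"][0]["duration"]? 295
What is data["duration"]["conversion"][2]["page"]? "/settings"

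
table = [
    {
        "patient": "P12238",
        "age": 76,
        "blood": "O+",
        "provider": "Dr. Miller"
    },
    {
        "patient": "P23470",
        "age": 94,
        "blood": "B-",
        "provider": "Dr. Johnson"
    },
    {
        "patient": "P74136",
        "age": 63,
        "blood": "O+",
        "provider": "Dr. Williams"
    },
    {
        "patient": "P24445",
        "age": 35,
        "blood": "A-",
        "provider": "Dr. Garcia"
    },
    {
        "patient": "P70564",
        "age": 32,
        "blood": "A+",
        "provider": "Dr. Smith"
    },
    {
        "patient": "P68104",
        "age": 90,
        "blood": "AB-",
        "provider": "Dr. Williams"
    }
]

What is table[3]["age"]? 35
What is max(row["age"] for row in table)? 94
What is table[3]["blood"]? "A-"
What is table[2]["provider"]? "Dr. Williams"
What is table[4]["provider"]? "Dr. Smith"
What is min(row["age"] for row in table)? 32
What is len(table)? 6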